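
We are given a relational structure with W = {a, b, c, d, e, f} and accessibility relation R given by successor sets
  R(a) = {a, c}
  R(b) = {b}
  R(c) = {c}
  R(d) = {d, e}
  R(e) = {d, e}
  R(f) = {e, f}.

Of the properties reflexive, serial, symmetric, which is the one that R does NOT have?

symmetric

Reflexive: yes — every world is R-related to itself.
Serial: yes — every world has a successor (e.g. a R a).
Symmetric: no — a R c but not c R a.
Only symmetric fails.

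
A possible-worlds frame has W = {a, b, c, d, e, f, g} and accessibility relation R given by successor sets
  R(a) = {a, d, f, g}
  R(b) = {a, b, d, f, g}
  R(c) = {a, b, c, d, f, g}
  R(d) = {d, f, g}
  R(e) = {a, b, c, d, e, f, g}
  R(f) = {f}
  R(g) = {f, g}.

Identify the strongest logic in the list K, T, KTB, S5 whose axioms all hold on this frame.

Reflexive (axiom T): yes — every world is R-related to itself.
Symmetric (axiom B): no — a R d but not d R a.
Euclidean (axiom 5): no — a R f and a R d, but not f R d.
So F validates K, T; KTB would additionally require R to be symmetric. The strongest is T.

T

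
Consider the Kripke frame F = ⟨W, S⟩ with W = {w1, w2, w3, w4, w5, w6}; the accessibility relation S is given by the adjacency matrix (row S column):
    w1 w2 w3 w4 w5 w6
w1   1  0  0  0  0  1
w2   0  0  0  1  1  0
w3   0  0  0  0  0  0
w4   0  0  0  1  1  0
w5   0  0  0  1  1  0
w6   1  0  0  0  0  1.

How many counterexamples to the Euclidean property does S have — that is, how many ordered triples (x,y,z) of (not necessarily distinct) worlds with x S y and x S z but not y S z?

0

S is Euclidean; there are no such tuples.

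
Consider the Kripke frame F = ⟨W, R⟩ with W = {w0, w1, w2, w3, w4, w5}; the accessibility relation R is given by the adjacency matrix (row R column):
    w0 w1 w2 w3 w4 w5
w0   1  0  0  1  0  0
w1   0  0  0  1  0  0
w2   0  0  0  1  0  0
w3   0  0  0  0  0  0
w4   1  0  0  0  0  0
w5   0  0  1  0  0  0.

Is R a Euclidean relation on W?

Euclidean: no — w0 R w3 and w0 R w0, but not w3 R w0.

No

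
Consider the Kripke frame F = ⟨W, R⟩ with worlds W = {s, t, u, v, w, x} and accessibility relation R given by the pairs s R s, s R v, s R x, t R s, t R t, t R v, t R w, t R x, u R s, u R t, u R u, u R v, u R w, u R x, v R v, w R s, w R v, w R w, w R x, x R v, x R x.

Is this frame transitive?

Yes

Transitive: yes — every two-step R-path is closed by a direct edge.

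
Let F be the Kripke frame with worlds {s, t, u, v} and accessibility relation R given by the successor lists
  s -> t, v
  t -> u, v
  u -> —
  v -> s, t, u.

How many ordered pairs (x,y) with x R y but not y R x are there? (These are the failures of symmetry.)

3

Enumerating: (s,t), (t,u), (v,u).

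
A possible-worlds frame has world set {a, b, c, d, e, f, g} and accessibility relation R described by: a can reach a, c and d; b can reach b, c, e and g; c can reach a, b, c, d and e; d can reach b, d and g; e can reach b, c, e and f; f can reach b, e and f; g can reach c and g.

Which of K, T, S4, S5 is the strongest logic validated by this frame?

T

Reflexive (axiom T): yes — every world is R-related to itself.
Transitive (axiom 4): no — a R c and c R b, but not a R b.
Euclidean (axiom 5): no — a R d and a R c, but not d R c.
So F validates K, T; S4 would additionally require R to be transitive. The strongest is T.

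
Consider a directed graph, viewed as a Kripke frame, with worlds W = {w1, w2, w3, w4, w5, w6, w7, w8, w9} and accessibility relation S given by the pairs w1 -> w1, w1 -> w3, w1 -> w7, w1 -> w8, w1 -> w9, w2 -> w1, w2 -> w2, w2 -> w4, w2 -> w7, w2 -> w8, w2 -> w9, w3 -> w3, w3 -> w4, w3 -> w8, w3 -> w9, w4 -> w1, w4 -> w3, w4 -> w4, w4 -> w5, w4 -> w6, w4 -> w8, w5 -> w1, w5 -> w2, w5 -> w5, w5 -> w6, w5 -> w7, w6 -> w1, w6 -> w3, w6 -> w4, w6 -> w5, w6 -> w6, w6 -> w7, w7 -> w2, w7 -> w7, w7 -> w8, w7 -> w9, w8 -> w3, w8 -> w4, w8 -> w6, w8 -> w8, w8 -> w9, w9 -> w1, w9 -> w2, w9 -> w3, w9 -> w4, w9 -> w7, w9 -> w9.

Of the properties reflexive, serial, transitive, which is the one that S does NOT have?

Reflexive: yes — every world is S-related to itself.
Serial: yes — every world has a successor (e.g. w1 S w1).
Transitive: no — w1 S w3 and w3 S w4, but not w1 S w4.
Only transitive fails.

transitive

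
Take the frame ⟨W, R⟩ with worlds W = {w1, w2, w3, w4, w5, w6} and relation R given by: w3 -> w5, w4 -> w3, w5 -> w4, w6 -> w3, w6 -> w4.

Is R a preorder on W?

No

Reflexive: no — w1 is not related to itself.
Transitive: no — w3 R w5 and w5 R w4, but not w3 R w4.
So R is not a preorder.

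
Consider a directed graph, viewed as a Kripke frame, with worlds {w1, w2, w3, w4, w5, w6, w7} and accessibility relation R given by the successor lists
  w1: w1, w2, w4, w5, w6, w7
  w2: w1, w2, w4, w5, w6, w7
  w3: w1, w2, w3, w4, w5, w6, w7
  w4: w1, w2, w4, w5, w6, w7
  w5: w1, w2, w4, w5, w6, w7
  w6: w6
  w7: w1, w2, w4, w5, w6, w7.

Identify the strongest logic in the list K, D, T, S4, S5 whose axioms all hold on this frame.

Serial (axiom D): yes — every world has a successor (e.g. w1 R w1).
Reflexive (axiom T): yes — every world is R-related to itself.
Transitive (axiom 4): yes — every two-step R-path is closed by a direct edge.
Euclidean (axiom 5): no — w1 R w6 and w1 R w2, but not w6 R w2.
So F validates K, D, T, S4; S5 would additionally require R to be Euclidean. The strongest is S4.

S4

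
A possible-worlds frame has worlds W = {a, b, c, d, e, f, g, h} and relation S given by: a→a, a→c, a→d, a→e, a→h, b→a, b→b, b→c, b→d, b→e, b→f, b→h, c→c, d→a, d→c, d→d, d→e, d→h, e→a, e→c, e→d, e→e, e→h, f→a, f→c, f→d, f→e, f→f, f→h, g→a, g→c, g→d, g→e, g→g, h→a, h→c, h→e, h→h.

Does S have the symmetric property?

Symmetric: no — a S c but not c S a.

No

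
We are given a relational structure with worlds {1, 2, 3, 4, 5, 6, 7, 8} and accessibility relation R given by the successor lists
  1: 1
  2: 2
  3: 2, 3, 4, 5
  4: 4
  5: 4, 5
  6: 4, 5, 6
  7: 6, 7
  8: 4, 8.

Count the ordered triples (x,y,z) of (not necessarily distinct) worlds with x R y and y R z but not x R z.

Enumerating: (7,6,4), (7,6,5).

2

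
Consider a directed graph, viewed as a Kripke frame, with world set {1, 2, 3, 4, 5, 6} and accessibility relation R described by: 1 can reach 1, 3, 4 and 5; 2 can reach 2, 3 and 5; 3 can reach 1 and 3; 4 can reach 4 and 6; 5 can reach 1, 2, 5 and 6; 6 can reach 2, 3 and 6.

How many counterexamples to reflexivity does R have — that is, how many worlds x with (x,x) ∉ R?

0

R is reflexive; there are no such worlds.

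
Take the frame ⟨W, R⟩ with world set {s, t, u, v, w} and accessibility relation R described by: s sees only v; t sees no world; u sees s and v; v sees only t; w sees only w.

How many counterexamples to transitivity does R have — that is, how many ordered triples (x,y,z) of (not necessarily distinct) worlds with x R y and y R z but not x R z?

Enumerating: (s,v,t), (u,v,t).

2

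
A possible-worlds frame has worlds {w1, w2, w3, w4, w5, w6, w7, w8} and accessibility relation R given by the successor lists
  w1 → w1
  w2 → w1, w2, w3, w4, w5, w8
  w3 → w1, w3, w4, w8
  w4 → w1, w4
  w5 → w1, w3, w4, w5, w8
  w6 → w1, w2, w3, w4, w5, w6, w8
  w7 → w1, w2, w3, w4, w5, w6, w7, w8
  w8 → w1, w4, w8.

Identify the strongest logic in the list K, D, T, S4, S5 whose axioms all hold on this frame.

S4

Serial (axiom D): yes — every world has a successor (e.g. w1 R w1).
Reflexive (axiom T): yes — every world is R-related to itself.
Transitive (axiom 4): yes — every two-step R-path is closed by a direct edge.
Euclidean (axiom 5): no — w2 R w1 and w2 R w3, but not w1 R w3.
So F validates K, D, T, S4; S5 would additionally require R to be Euclidean. The strongest is S4.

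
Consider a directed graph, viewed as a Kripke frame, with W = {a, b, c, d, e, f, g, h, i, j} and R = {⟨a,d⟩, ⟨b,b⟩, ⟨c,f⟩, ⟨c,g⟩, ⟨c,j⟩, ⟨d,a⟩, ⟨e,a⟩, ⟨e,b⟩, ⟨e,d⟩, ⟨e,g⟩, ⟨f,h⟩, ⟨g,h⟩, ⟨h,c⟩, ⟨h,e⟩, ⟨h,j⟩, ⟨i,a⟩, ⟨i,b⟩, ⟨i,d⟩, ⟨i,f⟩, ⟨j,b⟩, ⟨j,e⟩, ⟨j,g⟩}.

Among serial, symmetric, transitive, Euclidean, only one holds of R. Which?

serial

Serial: yes — every world has a successor (e.g. a R d).
Symmetric: no — c R f but not f R c.
Transitive: no — c R f and f R h, but not c R h.
Euclidean: no — c R f and c R g, but not f R g.
Only serial holds.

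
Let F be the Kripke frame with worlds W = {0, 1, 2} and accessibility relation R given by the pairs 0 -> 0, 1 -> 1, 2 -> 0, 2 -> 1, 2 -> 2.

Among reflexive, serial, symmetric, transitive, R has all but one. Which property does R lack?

Reflexive: yes — every world is R-related to itself.
Serial: yes — every world has a successor (e.g. 0 R 0).
Symmetric: no — 2 R 0 but not 0 R 2.
Transitive: yes — every two-step R-path is closed by a direct edge.
Only symmetric fails.

symmetric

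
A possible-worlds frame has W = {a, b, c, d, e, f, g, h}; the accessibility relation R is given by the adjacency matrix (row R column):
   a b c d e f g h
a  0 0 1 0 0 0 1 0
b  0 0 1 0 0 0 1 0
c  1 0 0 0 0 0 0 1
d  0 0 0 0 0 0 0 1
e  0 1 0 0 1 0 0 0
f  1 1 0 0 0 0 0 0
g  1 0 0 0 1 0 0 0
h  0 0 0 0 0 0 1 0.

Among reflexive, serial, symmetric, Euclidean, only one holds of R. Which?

serial

Reflexive: no — a is not related to itself.
Serial: yes — every world has a successor (e.g. a R c).
Symmetric: no — b R c but not c R b.
Euclidean: no — a R c and a R g, but not c R g.
Only serial holds.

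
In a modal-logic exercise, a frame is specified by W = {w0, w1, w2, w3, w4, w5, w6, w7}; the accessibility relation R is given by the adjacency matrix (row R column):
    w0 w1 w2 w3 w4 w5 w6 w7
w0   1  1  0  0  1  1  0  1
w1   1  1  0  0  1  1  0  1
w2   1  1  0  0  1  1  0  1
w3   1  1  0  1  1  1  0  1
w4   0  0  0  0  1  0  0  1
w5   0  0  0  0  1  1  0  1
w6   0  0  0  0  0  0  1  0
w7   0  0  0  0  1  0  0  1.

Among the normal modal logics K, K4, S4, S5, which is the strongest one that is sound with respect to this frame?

K4

Transitive (axiom 4): yes — every two-step R-path is closed by a direct edge.
Reflexive (axiom T): no — w2 is not related to itself.
Euclidean (axiom 5): no — w0 R w4 and w0 R w1, but not w4 R w1.
So F validates K, K4; S4 would additionally require R to be reflexive. The strongest is K4.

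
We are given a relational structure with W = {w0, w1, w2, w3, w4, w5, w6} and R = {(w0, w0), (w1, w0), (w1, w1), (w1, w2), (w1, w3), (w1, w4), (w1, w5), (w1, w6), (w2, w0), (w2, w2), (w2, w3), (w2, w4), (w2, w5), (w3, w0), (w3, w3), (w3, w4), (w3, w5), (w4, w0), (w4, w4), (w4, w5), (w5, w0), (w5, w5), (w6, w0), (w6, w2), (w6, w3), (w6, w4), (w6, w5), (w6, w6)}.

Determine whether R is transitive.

Transitive: yes — every two-step R-path is closed by a direct edge.

Yes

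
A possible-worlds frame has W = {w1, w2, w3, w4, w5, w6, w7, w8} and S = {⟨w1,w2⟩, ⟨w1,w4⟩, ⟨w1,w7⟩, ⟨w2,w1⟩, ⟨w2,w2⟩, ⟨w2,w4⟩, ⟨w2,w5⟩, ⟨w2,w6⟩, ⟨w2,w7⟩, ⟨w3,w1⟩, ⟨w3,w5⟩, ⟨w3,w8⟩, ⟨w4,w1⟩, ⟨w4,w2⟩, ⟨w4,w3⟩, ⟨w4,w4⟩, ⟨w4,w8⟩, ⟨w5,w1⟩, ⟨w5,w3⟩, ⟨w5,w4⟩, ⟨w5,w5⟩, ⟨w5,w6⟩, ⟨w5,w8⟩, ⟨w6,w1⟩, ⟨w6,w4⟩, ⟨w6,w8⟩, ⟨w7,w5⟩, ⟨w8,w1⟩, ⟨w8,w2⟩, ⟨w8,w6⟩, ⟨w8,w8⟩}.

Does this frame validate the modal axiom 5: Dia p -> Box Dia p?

By correspondence theory, 5 is valid on a frame iff S is Euclidean.
Euclidean: no — w1 S w4 and w1 S w7, but not w4 S w7.

No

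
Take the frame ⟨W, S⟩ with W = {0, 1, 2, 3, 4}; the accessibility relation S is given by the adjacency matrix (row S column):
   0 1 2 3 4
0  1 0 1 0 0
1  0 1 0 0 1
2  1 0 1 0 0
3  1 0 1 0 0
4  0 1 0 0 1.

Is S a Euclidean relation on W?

Yes

Euclidean: yes — any two successors of a common world are S-related.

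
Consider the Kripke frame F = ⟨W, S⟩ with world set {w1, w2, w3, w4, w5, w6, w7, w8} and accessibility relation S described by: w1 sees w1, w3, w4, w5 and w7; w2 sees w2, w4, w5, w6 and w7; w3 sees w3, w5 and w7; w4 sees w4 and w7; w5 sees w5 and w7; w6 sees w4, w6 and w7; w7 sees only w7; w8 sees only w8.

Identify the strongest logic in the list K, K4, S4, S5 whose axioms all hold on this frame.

Transitive (axiom 4): yes — every two-step S-path is closed by a direct edge.
Reflexive (axiom T): yes — every world is S-related to itself.
Euclidean (axiom 5): no — w1 S w3 and w1 S w4, but not w3 S w4.
So F validates K, K4, S4; S5 would additionally require S to be Euclidean. The strongest is S4.

S4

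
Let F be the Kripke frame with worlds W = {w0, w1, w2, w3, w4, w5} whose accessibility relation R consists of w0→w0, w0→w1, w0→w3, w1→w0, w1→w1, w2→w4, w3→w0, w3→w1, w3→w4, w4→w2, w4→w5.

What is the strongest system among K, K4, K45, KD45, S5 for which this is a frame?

K

Transitive (axiom 4): no — w0 R w3 and w3 R w4, but not w0 R w4.
Euclidean (axiom 5): no — w0 R w1 and w0 R w3, but not w1 R w3.
Serial (axiom D): no — w5 has no R-successor.
Reflexive (axiom T): no — w2 is not related to itself.
So F validates K; K4 would additionally require R to be transitive. The strongest is K.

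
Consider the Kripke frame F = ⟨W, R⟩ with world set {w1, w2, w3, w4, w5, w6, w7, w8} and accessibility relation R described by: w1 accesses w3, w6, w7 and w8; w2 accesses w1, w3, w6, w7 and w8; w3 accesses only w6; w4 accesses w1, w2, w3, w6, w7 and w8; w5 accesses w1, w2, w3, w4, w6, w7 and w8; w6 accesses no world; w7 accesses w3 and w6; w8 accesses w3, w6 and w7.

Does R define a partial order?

Reflexive: no — w1 is not related to itself.
Transitive: yes — every two-step R-path is closed by a direct edge.
Antisymmetric: yes — no distinct pair is related both ways.
So R is not a partial order.

No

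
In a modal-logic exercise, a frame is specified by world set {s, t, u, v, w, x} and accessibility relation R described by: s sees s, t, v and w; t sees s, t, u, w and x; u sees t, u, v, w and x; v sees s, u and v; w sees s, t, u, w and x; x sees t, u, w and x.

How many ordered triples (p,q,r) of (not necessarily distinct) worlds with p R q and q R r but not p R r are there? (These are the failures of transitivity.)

Enumerating: (s,t,u), (s,t,x), (s,v,u), (s,w,u), (s,w,x), (t,s,v), (t,u,v), (u,t,s), (u,v,s), (u,w,s), (v,s,t), (v,s,w), … and 8 more.
Total: 20.

20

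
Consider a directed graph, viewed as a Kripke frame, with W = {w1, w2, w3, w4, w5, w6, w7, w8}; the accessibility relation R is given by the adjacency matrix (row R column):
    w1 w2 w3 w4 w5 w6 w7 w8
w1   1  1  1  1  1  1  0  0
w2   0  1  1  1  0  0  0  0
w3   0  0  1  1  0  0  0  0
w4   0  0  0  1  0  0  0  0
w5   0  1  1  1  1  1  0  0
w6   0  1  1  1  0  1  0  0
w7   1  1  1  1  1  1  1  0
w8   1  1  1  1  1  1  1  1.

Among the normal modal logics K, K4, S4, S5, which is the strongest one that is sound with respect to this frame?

Transitive (axiom 4): yes — every two-step R-path is closed by a direct edge.
Reflexive (axiom T): yes — every world is R-related to itself.
Euclidean (axiom 5): no — w1 R w2 and w1 R w5, but not w2 R w5.
So F validates K, K4, S4; S5 would additionally require R to be Euclidean. The strongest is S4.

S4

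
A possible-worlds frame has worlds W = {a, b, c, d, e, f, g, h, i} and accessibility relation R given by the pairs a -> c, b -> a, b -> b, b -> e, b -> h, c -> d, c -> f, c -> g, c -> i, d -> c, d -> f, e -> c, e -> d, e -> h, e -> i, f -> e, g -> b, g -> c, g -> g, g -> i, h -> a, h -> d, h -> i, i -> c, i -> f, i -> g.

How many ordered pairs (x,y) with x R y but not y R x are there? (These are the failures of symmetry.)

16

Enumerating: (a,c), (b,a), (b,e), (b,h), (c,f), (d,f), (e,c), (e,d), (e,h), (e,i), (f,e), (g,b), (h,a), (h,d), (h,i), (i,f).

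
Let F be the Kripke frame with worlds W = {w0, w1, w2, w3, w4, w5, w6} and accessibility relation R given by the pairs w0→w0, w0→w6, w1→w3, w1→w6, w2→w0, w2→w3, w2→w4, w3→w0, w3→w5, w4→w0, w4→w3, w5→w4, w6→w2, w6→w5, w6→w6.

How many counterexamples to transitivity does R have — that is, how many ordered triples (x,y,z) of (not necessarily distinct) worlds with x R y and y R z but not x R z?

Enumerating: (w0,w6,w2), (w0,w6,w5), (w1,w3,w0), (w1,w3,w5), (w1,w6,w2), (w1,w6,w5), (w2,w0,w6), (w2,w3,w5), (w3,w0,w6), (w3,w5,w4), (w4,w0,w6), (w4,w3,w5), (w5,w4,w0), (w5,w4,w3), (w6,w2,w0), (w6,w2,w3), (w6,w2,w4), (w6,w5,w4).

18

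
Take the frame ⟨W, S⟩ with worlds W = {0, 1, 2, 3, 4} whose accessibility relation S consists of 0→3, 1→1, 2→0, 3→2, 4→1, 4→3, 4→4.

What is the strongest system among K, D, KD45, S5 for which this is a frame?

Serial (axiom D): yes — every world has a successor (e.g. 0 S 3).
Euclidean (axiom 5): no — 4 S 1 and 4 S 3, but not 1 S 3.
Transitive (axiom 4): no — 0 S 3 and 3 S 2, but not 0 S 2.
Reflexive (axiom T): no — 0 is not related to itself.
So F validates K, D; KD45 would additionally require S to be Euclidean and transitive. The strongest is D.

D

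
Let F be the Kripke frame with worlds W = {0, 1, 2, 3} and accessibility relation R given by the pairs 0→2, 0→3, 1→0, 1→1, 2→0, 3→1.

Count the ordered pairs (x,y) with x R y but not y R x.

3

Enumerating: (0,3), (1,0), (3,1).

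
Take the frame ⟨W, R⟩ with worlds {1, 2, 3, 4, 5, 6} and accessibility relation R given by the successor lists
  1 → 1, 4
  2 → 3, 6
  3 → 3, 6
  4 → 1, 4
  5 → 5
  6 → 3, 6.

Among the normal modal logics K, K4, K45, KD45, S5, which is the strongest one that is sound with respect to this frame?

KD45

Transitive (axiom 4): yes — every two-step R-path is closed by a direct edge.
Euclidean (axiom 5): yes — any two successors of a common world are R-related.
Serial (axiom D): yes — every world has a successor (e.g. 1 R 1).
Reflexive (axiom T): no — 2 is not related to itself.
So F validates K, K4, K45, KD45; S5 would additionally require R to be reflexive. The strongest is KD45.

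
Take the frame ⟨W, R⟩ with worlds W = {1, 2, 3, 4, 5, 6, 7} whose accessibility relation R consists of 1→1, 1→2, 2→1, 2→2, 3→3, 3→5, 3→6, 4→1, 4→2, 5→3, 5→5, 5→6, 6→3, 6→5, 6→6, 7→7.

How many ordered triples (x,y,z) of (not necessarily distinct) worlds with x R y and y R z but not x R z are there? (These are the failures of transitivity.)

0

R is transitive; there are no such tuples.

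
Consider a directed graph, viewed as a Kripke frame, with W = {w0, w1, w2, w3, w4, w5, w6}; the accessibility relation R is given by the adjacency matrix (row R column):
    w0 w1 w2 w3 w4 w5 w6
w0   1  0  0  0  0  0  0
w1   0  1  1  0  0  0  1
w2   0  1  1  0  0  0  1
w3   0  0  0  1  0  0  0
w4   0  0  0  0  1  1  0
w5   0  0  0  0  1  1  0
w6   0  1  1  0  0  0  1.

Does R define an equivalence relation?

Yes

Reflexive: yes — every world is R-related to itself.
Symmetric: yes — every pair in R has its reverse in R.
Transitive: yes — every two-step R-path is closed by a direct edge.
So R is an equivalence relation.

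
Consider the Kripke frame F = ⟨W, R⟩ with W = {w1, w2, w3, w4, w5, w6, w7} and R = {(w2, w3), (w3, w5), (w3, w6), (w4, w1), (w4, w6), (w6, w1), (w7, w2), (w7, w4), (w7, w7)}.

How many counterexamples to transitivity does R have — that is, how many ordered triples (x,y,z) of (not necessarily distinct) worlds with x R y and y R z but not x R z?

Enumerating: (w2,w3,w5), (w2,w3,w6), (w3,w6,w1), (w7,w2,w3), (w7,w4,w1), (w7,w4,w6).

6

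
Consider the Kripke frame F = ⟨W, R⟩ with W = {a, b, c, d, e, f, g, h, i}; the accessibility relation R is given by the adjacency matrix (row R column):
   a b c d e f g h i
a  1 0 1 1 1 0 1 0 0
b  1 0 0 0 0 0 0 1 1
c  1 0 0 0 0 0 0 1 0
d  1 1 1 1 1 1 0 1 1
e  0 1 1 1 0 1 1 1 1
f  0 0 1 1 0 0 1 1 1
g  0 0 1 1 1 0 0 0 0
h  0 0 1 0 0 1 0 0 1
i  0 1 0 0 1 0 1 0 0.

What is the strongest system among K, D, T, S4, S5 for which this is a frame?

Serial (axiom D): yes — every world has a successor (e.g. a R a).
Reflexive (axiom T): no — b is not related to itself.
Transitive (axiom 4): no — a R c and c R h, but not a R h.
Euclidean (axiom 5): no — a R c and a R d, but not c R d.
So F validates K, D; T would additionally require R to be reflexive. The strongest is D.

D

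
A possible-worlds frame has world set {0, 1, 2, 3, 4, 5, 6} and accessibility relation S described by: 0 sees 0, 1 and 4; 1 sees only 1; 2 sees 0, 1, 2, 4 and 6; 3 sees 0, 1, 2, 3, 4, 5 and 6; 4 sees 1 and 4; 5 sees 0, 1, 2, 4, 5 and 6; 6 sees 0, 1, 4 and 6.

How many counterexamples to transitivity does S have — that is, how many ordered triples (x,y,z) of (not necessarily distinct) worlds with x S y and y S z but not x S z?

0

S is transitive; there are no such tuples.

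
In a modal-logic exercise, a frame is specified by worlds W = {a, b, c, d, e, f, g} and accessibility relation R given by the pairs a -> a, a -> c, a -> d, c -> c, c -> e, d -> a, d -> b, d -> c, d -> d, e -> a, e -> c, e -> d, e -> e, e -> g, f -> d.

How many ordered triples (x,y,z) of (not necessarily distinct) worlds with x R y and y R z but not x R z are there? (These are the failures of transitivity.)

10

Enumerating: (a,c,e), (a,d,b), (c,e,a), (c,e,d), (c,e,g), (d,c,e), (e,d,b), (f,d,a), (f,d,b), (f,d,c).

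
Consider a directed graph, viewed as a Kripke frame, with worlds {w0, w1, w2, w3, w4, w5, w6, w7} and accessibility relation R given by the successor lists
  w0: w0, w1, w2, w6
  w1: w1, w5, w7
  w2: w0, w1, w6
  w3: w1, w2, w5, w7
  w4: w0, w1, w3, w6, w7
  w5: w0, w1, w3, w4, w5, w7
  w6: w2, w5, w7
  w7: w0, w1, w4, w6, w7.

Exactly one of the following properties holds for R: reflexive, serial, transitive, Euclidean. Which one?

Reflexive: no — w2 is not related to itself.
Serial: yes — every world has a successor (e.g. w0 R w0).
Transitive: no — w0 R w1 and w1 R w5, but not w0 R w5.
Euclidean: no — w0 R w1 and w0 R w2, but not w1 R w2.
Only serial holds.

serial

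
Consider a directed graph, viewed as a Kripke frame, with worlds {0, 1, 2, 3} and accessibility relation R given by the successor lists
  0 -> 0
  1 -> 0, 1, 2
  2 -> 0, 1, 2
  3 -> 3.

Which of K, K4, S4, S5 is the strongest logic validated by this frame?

Transitive (axiom 4): yes — every two-step R-path is closed by a direct edge.
Reflexive (axiom T): yes — every world is R-related to itself.
Euclidean (axiom 5): no — 1 R 0 and 1 R 2, but not 0 R 2.
So F validates K, K4, S4; S5 would additionally require R to be Euclidean. The strongest is S4.

S4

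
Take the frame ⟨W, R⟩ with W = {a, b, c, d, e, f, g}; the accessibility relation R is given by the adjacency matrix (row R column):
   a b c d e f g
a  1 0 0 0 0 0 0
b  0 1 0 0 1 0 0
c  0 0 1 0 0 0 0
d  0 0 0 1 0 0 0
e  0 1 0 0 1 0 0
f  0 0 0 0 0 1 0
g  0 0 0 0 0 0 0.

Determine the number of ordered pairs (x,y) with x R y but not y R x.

R is symmetric; there are no such tuples.

0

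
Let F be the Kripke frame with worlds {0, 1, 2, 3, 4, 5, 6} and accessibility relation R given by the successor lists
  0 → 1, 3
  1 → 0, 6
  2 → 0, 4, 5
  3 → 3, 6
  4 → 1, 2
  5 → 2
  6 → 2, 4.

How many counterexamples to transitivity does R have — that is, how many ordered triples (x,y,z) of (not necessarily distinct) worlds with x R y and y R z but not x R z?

25

Enumerating: (0,1,0), (0,1,6), (0,3,6), (1,0,1), (1,0,3), (1,6,2), (1,6,4), (2,0,1), (2,0,3), (2,4,1), (2,4,2), (2,5,2), … and 13 more.
Total: 25.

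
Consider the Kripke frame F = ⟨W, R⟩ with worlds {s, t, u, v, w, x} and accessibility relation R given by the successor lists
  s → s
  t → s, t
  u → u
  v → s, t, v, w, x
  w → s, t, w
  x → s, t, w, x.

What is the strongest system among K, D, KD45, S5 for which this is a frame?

Serial (axiom D): yes — every world has a successor (e.g. s R s).
Euclidean (axiom 5): no — v R s and v R t, but not s R t.
Transitive (axiom 4): yes — every two-step R-path is closed by a direct edge.
Reflexive (axiom T): yes — every world is R-related to itself.
So F validates K, D; KD45 would additionally require R to be Euclidean. The strongest is D.

D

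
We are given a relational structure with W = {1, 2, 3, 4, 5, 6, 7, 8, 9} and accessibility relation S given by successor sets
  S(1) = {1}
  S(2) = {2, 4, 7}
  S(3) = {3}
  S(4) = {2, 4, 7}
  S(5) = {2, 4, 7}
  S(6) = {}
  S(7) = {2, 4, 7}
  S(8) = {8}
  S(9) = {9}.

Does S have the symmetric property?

Symmetric: no — 5 S 2 but not 2 S 5.

No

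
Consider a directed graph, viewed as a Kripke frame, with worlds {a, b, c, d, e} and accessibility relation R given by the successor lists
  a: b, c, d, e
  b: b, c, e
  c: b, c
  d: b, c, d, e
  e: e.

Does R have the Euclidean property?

No

Euclidean: no — a R b and a R d, but not b R d.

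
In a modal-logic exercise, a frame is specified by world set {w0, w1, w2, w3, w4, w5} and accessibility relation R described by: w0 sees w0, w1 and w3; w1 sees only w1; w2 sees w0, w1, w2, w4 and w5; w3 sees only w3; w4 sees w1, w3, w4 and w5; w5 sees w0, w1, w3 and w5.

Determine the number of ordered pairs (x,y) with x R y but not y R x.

Enumerating: (w0,w1), (w0,w3), (w2,w0), (w2,w1), (w2,w4), (w2,w5), (w4,w1), (w4,w3), (w4,w5), (w5,w0), (w5,w1), (w5,w3).

12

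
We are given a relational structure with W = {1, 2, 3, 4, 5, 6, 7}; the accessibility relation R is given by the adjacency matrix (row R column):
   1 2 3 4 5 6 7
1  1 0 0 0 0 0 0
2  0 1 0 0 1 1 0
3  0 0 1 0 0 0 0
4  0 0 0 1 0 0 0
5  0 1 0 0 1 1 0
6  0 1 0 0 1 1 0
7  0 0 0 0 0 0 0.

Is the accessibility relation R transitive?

Transitive: yes — every two-step R-path is closed by a direct edge.

Yes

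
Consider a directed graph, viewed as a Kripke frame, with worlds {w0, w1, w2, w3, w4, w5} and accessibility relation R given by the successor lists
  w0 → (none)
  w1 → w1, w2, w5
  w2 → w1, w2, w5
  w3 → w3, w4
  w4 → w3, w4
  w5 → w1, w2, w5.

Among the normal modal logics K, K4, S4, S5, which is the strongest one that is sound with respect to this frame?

K4

Transitive (axiom 4): yes — every two-step R-path is closed by a direct edge.
Reflexive (axiom T): no — w0 is not related to itself.
Euclidean (axiom 5): yes — any two successors of a common world are R-related.
So F validates K, K4; S4 would additionally require R to be reflexive. The strongest is K4.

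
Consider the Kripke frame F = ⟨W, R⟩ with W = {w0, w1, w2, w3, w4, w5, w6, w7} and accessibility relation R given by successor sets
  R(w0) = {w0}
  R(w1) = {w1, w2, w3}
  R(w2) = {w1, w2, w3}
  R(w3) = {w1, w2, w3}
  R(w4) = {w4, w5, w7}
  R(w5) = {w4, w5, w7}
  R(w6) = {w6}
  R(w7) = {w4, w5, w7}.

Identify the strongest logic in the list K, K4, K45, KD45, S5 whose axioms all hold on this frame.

Transitive (axiom 4): yes — every two-step R-path is closed by a direct edge.
Euclidean (axiom 5): yes — any two successors of a common world are R-related.
Serial (axiom D): yes — every world has a successor (e.g. w0 R w0).
Reflexive (axiom T): yes — every world is R-related to itself.
So F validates K, K4, K45, KD45, S5. The strongest is S5.

S5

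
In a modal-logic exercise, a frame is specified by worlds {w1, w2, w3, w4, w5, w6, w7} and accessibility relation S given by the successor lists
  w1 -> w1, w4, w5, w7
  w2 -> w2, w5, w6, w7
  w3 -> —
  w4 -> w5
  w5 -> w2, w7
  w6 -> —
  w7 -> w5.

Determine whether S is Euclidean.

No

Euclidean: no — w1 S w4 and w1 S w7, but not w4 S w7.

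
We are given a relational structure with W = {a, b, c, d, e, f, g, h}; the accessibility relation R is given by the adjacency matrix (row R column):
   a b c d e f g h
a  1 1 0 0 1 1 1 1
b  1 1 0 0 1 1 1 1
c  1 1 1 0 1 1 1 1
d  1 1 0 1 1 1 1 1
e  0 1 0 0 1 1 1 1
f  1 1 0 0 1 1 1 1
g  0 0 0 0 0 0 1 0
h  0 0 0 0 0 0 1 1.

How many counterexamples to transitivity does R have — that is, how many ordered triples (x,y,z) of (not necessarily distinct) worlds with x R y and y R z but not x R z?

2

Enumerating: (e,b,a), (e,f,a).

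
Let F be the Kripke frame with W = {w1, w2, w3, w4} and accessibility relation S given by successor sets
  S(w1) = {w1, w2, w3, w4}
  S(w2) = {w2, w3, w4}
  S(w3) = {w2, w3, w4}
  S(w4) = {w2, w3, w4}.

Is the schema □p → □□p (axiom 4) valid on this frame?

The schema 4 characterises exactly the transitive frames.
Transitive: yes — every two-step S-path is closed by a direct edge.

Yes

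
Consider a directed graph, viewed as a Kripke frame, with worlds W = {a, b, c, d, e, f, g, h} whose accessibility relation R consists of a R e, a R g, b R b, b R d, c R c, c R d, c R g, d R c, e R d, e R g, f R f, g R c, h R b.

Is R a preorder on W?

Reflexive: no — a is not related to itself.
Transitive: no — a R e and e R d, but not a R d.
So R is not a preorder.

No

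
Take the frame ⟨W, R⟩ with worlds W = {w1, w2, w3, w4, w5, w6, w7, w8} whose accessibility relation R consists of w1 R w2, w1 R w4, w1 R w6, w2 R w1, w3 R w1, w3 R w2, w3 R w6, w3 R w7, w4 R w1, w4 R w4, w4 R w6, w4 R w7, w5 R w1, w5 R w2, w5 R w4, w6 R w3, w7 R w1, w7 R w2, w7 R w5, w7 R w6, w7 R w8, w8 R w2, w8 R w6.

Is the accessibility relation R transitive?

No

Transitive: no — w1 R w4 and w4 R w7, but not w1 R w7.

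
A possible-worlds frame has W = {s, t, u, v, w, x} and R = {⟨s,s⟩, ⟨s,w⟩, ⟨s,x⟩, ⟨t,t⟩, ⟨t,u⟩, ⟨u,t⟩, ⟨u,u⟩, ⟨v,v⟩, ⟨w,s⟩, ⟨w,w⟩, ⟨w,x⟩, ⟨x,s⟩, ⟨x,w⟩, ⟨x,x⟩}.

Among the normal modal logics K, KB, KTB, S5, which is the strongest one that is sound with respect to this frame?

Symmetric (axiom B): yes — every pair in R has its reverse in R.
Reflexive (axiom T): yes — every world is R-related to itself.
Euclidean (axiom 5): yes — any two successors of a common world are R-related.
So F validates K, KB, KTB, S5. The strongest is S5.

S5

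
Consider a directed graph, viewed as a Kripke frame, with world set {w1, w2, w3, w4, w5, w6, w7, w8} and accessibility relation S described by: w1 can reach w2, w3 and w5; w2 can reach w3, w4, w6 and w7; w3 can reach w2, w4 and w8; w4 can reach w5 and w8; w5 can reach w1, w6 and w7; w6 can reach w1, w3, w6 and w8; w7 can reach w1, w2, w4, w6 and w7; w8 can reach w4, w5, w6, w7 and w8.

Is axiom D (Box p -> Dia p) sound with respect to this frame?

Yes

Axiom D corresponds to the accessibility relation being serial.
Serial: yes — every world has a successor (e.g. w1 S w2).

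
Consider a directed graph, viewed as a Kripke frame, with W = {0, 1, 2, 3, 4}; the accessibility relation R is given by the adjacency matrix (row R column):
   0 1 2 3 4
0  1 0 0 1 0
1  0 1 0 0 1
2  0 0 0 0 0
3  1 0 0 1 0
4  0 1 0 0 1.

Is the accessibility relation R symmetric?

Symmetric: yes — every pair in R has its reverse in R.

Yes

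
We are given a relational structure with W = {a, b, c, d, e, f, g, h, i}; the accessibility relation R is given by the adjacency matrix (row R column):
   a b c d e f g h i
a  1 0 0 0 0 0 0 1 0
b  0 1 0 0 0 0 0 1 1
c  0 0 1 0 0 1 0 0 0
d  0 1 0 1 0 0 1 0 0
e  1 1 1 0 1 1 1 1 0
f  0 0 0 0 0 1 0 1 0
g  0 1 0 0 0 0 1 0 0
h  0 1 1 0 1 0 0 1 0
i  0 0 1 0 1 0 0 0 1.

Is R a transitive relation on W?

Transitive: no — a R h and h R b, but not a R b.

No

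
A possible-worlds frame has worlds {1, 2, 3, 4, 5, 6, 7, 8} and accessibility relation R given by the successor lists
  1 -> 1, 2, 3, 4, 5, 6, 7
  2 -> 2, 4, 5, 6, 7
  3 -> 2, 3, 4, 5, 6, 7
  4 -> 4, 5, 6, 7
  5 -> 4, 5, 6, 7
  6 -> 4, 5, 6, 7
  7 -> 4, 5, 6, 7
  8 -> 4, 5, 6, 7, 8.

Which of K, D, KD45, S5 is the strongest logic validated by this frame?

Serial (axiom D): yes — every world has a successor (e.g. 1 R 1).
Euclidean (axiom 5): no — 1 R 2 and 1 R 3, but not 2 R 3.
Transitive (axiom 4): yes — every two-step R-path is closed by a direct edge.
Reflexive (axiom T): yes — every world is R-related to itself.
So F validates K, D; KD45 would additionally require R to be Euclidean. The strongest is D.

D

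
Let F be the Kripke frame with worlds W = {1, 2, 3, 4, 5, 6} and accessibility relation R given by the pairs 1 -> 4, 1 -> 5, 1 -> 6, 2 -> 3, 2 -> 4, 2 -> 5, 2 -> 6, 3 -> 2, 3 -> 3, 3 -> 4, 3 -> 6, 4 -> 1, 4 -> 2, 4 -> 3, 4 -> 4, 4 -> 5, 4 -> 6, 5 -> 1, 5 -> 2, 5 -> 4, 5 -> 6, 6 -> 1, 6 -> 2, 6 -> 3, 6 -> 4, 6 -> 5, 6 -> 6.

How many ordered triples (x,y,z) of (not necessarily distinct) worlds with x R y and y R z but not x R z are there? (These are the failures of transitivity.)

27

Enumerating: (1,4,1), (1,4,2), (1,4,3), (1,5,1), (1,5,2), (1,6,1), (1,6,2), (1,6,3), (2,3,2), (2,4,1), (2,4,2), (2,5,1), … and 15 more.
Total: 27.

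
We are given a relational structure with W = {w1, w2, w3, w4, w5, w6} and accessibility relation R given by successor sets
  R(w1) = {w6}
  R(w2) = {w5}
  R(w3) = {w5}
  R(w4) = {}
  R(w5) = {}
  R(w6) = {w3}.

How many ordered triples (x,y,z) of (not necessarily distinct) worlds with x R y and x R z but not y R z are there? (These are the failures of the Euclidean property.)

4

Enumerating: (w1,w6,w6), (w2,w5,w5), (w3,w5,w5), (w6,w3,w3).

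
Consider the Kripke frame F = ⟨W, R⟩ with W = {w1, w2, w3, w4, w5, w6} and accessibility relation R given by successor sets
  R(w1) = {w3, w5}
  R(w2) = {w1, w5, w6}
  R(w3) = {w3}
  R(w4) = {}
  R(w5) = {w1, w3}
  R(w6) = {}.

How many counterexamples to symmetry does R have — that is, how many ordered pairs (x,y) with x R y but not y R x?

5

Enumerating: (w1,w3), (w2,w1), (w2,w5), (w2,w6), (w5,w3).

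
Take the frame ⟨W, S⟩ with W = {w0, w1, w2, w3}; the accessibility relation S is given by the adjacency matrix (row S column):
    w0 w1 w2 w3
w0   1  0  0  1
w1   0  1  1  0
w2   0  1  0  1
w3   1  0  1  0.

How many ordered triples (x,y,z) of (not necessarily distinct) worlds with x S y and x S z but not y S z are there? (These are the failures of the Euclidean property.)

Enumerating: (w0,w3,w3), (w1,w2,w2), (w2,w1,w3), (w2,w3,w1), (w2,w3,w3), (w3,w0,w2), (w3,w2,w0), (w3,w2,w2).

8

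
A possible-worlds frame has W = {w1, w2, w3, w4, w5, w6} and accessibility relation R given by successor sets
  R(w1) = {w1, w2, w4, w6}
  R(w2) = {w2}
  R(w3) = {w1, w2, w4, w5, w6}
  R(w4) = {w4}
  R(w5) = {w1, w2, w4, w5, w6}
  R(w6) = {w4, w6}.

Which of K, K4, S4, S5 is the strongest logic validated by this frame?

K4

Transitive (axiom 4): yes — every two-step R-path is closed by a direct edge.
Reflexive (axiom T): no — w3 is not related to itself.
Euclidean (axiom 5): no — w1 R w2 and w1 R w4, but not w2 R w4.
So F validates K, K4; S4 would additionally require R to be reflexive. The strongest is K4.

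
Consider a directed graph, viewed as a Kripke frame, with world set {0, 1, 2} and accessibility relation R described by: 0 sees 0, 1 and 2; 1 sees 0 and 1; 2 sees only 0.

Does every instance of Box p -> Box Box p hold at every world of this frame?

No

By correspondence theory, 4 is valid on a frame iff R is transitive.
Transitive: no — 1 R 0 and 0 R 2, but not 1 R 2.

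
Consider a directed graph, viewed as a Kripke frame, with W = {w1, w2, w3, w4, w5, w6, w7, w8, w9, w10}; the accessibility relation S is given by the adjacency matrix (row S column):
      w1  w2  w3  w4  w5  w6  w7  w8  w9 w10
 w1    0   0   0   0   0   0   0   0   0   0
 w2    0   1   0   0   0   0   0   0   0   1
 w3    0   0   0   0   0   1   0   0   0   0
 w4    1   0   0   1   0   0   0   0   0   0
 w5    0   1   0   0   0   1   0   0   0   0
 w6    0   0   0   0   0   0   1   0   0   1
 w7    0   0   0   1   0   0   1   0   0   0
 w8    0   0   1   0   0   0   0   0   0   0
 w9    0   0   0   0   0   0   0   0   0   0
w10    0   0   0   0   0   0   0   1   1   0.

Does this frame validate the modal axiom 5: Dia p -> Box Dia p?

No

The schema 5 characterises exactly the Euclidean frames.
Euclidean: no — w10 S w8 and w10 S w9, but not w8 S w9.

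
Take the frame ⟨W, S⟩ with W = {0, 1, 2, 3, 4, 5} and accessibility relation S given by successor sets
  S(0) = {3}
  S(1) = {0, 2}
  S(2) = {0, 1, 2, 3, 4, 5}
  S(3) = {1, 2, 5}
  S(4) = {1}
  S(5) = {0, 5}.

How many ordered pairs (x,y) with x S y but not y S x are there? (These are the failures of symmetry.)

9

Enumerating: (0,3), (1,0), (2,0), (2,4), (2,5), (3,1), (3,5), (4,1), (5,0).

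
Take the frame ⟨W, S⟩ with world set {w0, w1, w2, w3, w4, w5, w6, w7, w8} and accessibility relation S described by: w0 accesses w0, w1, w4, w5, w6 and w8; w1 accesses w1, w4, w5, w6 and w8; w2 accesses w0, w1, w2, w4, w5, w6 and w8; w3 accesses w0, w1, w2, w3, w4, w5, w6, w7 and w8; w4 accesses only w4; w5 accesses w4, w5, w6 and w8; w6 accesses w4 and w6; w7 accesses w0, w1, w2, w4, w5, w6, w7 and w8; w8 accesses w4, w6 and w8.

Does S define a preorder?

Yes

Reflexive: yes — every world is S-related to itself.
Transitive: yes — every two-step S-path is closed by a direct edge.
So S is a preorder.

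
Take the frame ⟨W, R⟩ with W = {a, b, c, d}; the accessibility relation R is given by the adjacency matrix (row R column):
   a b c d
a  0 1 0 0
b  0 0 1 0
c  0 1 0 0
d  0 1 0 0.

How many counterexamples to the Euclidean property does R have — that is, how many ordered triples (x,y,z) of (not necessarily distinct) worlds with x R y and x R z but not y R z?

4

Enumerating: (a,b,b), (b,c,c), (c,b,b), (d,b,b).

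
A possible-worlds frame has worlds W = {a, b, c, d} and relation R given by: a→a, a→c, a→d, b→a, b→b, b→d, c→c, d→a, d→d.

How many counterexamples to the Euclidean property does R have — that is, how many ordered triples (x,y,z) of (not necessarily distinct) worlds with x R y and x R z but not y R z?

5

Enumerating: (a,c,a), (a,c,d), (a,d,c), (b,a,b), (b,d,b).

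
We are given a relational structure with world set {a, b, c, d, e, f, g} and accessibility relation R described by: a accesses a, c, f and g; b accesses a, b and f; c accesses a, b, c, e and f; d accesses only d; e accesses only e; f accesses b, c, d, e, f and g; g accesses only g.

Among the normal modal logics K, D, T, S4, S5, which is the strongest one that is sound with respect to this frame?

T

Serial (axiom D): yes — every world has a successor (e.g. a R a).
Reflexive (axiom T): yes — every world is R-related to itself.
Transitive (axiom 4): no — a R c and c R b, but not a R b.
Euclidean (axiom 5): no — a R c and a R g, but not c R g.
So F validates K, D, T; S4 would additionally require R to be transitive. The strongest is T.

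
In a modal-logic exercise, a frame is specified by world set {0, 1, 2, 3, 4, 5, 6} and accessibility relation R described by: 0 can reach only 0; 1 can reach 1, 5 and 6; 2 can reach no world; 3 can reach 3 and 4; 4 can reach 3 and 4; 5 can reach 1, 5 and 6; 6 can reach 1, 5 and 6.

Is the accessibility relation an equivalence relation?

No

Reflexive: no — 2 is not related to itself.
Symmetric: yes — every pair in R has its reverse in R.
Transitive: yes — every two-step R-path is closed by a direct edge.
So R is not an equivalence relation.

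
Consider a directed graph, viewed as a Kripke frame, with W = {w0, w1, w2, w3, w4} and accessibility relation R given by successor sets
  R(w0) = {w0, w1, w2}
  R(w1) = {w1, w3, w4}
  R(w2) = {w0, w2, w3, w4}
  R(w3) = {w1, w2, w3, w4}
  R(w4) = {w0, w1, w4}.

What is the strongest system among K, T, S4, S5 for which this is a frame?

T

Reflexive (axiom T): yes — every world is R-related to itself.
Transitive (axiom 4): no — w0 R w1 and w1 R w3, but not w0 R w3.
Euclidean (axiom 5): no — w0 R w1 and w0 R w2, but not w1 R w2.
So F validates K, T; S4 would additionally require R to be transitive. The strongest is T.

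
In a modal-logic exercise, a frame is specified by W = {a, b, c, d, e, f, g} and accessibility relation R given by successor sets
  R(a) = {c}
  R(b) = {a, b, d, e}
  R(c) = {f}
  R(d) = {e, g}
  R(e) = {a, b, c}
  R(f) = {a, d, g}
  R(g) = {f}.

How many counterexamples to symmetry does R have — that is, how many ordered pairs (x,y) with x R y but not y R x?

Enumerating: (a,c), (b,a), (b,d), (c,f), (d,e), (d,g), (e,a), (e,c), (f,a), (f,d).

10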